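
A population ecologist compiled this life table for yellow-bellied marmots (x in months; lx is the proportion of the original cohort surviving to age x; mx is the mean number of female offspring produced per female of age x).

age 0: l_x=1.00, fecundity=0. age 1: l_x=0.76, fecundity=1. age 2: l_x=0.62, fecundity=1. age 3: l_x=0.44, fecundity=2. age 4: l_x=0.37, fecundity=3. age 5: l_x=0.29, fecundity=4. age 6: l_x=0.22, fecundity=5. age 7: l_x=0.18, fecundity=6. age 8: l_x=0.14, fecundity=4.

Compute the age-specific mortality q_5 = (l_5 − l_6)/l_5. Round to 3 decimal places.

q_5 = (l_5 − l_6) / l_5 = (0.29 − 0.22) / 0.29
     = 0.07 / 0.29 = 0.241379… → 0.241

0.241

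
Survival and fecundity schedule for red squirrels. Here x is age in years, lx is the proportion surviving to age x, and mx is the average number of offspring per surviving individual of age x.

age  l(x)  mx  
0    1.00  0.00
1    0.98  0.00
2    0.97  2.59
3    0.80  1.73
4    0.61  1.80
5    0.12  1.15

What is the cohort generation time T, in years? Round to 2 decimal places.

2.78

lx·mx: 0, 0, 2.5123, 1.384, 1.098, 0.138 → R0 = 5.1323
x·lx·mx: 0, 0, 5.0246, 4.152, 4.392, 0.69 → Σ = 14.2586
T = 14.2586 / 5.1323 = 2.778209… → 2.78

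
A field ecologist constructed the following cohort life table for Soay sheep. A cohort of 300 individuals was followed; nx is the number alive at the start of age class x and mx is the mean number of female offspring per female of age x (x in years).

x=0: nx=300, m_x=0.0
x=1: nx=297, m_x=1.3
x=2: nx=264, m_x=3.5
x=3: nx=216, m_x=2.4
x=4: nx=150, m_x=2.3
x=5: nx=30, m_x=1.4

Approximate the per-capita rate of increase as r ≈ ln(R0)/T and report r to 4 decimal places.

0.8235

lx = nx/n0 = nx/300: 1, 0.99, 0.88, 0.72, 0.5, 0.1
R0 = Σ lx·mx = 0 + 1.287 + 3.08 + 1.728 + 1.15 + 0.14 = 7.385
Σ x·lx·mx = 17.931; T = 17.931/7.385 = 2.42803…
r ≈ ln(R0)/T = ln(7.385)/2.42803… = 0.823487… → 0.8235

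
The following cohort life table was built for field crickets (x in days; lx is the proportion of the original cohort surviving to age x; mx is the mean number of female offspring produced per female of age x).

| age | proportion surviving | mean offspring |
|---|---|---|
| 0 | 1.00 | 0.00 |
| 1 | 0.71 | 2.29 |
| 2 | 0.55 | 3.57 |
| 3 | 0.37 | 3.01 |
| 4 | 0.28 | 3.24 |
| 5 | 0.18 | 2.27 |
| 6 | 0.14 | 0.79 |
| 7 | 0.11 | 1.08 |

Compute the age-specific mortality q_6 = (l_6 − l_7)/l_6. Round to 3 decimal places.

0.214

q_6 = (l_6 − l_7) / l_6 = (0.14 − 0.11) / 0.14
     = 0.03 / 0.14 = 0.214286… → 0.214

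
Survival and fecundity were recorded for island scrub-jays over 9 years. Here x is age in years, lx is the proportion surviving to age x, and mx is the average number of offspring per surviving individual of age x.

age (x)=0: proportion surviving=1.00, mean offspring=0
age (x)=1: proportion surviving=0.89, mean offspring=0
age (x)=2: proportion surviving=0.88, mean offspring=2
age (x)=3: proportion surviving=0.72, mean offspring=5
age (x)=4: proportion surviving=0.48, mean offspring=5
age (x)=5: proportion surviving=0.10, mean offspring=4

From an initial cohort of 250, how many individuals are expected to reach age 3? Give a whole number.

180

Expected survivors = N0 · l_3 = 250 × 0.72 = 180 → 180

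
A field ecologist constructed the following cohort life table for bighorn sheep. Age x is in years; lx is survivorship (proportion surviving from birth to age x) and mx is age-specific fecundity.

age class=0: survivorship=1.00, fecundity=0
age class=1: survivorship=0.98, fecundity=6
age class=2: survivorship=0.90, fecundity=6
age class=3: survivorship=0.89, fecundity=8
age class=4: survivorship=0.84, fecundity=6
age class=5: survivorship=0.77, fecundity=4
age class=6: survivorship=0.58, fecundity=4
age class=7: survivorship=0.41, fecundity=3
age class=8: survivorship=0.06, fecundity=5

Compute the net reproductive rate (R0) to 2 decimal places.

30.37

lx·mx by age: 0, 5.88, 5.4, 7.12, 5.04, 3.08, 2.32, 1.23, 0.3
R0 = Σ lx·mx = 30.37 → 30.37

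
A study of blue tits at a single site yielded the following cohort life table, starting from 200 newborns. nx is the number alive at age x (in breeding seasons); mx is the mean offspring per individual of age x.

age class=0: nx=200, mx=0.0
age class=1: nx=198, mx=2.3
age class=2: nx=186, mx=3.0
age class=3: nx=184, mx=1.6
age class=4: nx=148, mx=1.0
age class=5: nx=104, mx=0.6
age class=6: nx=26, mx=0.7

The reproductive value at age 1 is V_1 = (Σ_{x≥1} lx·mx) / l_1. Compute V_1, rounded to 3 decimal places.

7.760

lx = nx/n0 = nx/200: 1, 0.99, 0.93, 0.92, 0.74, 0.52, 0.13
lx·mx for x ≥ 1: 2.277, 2.79, 1.472, 0.74, 0.312, 0.091 → sum = 7.682
V_1 = 7.682 / l_1 = 7.682 / 0.99 = 7.759596… → 7.760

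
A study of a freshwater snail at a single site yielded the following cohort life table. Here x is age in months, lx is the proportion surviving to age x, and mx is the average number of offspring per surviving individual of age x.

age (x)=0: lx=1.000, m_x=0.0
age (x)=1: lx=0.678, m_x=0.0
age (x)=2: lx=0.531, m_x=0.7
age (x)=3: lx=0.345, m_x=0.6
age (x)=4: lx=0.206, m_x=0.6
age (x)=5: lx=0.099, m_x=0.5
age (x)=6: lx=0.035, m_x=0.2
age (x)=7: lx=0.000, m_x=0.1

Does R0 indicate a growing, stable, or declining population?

R0 = Σ lx·mx = 0 + 0 + 0.3717 + 0.207 + 0.1236 + 0.0495 + 0.007 + 0 = 0.7588
R0 < 1, so the population is declining.

declining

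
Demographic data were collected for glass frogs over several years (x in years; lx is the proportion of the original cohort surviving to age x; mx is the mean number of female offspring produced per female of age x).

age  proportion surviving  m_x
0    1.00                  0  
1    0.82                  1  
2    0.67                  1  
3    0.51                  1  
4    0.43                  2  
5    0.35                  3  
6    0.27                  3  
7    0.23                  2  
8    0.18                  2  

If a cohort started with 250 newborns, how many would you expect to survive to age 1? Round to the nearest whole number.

205

Expected survivors = N0 · l_1 = 250 × 0.82 = 205 → 205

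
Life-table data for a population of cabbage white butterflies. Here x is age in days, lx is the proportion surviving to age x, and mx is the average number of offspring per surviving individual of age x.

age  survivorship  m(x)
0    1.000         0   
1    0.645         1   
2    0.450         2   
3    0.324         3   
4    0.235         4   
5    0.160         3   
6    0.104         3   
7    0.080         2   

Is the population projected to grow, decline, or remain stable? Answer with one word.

growing

R0 = Σ lx·mx = 0 + 0.645 + 0.9 + 0.972 + 0.94 + 0.48 + 0.312 + 0.16 = 4.409
R0 > 1, so the population is growing.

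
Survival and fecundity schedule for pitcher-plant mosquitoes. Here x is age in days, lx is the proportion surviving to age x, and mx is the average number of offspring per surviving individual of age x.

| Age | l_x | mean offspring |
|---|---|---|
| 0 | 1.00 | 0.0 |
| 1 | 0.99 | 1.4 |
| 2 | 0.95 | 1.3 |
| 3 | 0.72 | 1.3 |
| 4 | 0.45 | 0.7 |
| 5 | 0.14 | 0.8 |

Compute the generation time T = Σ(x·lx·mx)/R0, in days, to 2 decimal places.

lx·mx: 0, 1.386, 1.235, 0.936, 0.315, 0.112 → R0 = 3.984
x·lx·mx: 0, 1.386, 2.47, 2.808, 1.26, 0.56 → Σ = 8.484
T = 8.484 / 3.984 = 2.129518… → 2.13

2.13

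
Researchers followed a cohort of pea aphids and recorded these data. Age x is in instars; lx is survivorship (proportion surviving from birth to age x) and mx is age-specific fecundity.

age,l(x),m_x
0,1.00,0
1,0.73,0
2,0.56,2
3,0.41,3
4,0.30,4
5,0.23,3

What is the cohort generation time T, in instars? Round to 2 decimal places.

3.34

lx·mx: 0, 0, 1.12, 1.23, 1.2, 0.69 → R0 = 4.24
x·lx·mx: 0, 0, 2.24, 3.69, 4.8, 3.45 → Σ = 14.18
T = 14.18 / 4.24 = 3.34434… → 3.34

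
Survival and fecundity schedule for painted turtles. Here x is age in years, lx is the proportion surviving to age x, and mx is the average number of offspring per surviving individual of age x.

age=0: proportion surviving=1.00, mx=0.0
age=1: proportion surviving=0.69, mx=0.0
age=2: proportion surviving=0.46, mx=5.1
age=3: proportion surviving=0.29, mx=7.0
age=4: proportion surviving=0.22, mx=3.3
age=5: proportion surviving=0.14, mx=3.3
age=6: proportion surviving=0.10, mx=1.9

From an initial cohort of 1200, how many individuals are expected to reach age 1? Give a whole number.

Expected survivors = N0 · l_1 = 1200 × 0.69 = 828 → 828

828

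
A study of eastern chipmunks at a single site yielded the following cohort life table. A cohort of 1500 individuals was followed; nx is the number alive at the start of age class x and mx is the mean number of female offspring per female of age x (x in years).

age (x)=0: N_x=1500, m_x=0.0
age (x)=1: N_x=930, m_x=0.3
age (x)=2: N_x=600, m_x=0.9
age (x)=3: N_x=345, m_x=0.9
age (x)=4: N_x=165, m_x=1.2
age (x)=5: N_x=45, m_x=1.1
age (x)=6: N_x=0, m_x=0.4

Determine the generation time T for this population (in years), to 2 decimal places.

lx = nx/n0 = nx/1500: 1, 0.62, 0.4, 0.23, 0.11, 0.03, 0
lx·mx: 0, 0.186, 0.36, 0.207, 0.132, 0.033, 0 → R0 = 0.918
x·lx·mx: 0, 0.186, 0.72, 0.621, 0.528, 0.165, 0 → Σ = 2.22
T = 2.22 / 0.918 = 2.418301… → 2.42

2.42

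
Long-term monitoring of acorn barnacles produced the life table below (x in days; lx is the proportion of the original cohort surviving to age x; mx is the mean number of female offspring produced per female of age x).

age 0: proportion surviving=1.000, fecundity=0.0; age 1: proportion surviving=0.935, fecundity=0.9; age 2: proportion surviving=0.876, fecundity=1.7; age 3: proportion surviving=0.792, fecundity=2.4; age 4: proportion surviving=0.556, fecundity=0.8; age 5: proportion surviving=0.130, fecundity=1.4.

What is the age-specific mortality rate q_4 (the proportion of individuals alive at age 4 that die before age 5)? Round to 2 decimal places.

q_4 = (l_4 − l_5) / l_4 = (0.556 − 0.13) / 0.556
     = 0.426 / 0.556 = 0.766187… → 0.77

0.77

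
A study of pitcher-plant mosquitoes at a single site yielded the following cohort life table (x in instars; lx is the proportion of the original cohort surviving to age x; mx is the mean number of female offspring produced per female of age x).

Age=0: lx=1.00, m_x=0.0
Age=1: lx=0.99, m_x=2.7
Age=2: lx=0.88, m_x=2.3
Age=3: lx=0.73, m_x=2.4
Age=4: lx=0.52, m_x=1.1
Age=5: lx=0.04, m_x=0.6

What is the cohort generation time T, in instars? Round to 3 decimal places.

2.042

lx·mx: 0, 2.673, 2.024, 1.752, 0.572, 0.024 → R0 = 7.045
x·lx·mx: 0, 2.673, 4.048, 5.256, 2.288, 0.12 → Σ = 14.385
T = 14.385 / 7.045 = 2.041874… → 2.042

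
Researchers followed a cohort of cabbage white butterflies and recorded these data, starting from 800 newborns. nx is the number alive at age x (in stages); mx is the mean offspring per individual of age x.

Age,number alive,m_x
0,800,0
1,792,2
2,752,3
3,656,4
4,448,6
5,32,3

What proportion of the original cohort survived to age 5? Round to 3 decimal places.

0.040

l_5 = n_5/n_0 = 32/800 = 0.04 → 0.040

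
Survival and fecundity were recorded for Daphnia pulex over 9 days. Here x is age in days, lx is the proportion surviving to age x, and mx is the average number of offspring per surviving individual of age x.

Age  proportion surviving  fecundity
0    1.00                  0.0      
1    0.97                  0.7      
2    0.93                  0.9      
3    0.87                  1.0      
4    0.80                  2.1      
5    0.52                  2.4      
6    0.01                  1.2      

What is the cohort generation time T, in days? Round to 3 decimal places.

lx·mx: 0, 0.679, 0.837, 0.87, 1.68, 1.248, 0.012 → R0 = 5.326
x·lx·mx: 0, 0.679, 1.674, 2.61, 6.72, 6.24, 0.072 → Σ = 17.995
T = 17.995 / 5.326 = 3.378708… → 3.379

3.379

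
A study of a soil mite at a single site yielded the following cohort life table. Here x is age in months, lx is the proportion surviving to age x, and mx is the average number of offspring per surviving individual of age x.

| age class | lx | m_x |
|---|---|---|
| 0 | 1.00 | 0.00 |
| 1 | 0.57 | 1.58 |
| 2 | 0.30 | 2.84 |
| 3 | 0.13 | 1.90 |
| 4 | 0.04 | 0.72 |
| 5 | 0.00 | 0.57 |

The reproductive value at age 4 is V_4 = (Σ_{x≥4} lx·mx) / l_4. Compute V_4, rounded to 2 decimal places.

lx·mx for x ≥ 4: 0.0288, 0 → sum = 0.0288
V_4 = 0.0288 / l_4 = 0.0288 / 0.04 = 0.72 → 0.72

0.72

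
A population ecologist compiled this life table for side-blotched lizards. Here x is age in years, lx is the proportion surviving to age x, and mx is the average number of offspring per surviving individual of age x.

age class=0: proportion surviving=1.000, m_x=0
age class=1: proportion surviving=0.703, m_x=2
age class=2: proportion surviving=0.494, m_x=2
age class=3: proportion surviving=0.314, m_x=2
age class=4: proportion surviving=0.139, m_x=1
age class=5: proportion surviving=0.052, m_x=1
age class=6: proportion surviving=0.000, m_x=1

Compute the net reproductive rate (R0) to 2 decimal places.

3.21

lx·mx by age: 0, 1.406, 0.988, 0.628, 0.139, 0.052, 0
R0 = Σ lx·mx = 3.213 → 3.21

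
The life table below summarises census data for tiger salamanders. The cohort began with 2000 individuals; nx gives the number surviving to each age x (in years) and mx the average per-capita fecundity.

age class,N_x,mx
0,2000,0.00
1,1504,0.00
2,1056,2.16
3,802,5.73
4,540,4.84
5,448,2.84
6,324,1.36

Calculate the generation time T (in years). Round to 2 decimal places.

3.37

lx = nx/n0 = nx/2000: 1, 0.752, 0.528, 0.401, 0.27, 0.224, 0.162
lx·mx: 0, 0, 1.14048, 2.29773, 1.3068, 0.63616, 0.22032 → R0 = 5.60149
x·lx·mx: 0, 0, 2.28096, 6.89319, 5.2272, 3.1808, 1.32192 → Σ = 18.90407
T = 18.90407 / 5.60149 = 3.374829… → 3.37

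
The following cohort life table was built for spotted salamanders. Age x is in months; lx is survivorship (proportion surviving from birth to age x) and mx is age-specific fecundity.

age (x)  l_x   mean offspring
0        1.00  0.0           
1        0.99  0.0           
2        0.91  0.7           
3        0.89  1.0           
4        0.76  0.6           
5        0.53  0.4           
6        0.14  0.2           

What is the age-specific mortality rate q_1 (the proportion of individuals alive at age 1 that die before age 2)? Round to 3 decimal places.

0.081

q_1 = (l_1 − l_2) / l_1 = (0.99 − 0.91) / 0.99
     = 0.08 / 0.99 = 0.080808… → 0.081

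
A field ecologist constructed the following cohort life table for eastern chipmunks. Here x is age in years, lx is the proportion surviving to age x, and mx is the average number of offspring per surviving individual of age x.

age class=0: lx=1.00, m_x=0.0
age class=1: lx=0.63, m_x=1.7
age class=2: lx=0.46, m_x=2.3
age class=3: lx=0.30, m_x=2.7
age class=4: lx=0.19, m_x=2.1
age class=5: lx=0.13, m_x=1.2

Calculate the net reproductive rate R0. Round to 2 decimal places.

3.49

lx·mx by age: 0, 1.071, 1.058, 0.81, 0.399, 0.156
R0 = Σ lx·mx = 3.494 → 3.49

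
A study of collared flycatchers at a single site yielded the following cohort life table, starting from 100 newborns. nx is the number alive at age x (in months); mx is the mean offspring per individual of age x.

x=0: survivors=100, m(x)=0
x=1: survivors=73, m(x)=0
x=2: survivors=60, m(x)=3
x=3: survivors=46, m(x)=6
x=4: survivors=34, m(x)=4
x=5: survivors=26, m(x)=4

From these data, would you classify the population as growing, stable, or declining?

lx = nx/n0 = nx/100: 1, 0.73, 0.6, 0.46, 0.34, 0.26
R0 = Σ lx·mx = 0 + 0 + 1.8 + 2.76 + 1.36 + 1.04 = 6.96
R0 > 1, so the population is growing.

growing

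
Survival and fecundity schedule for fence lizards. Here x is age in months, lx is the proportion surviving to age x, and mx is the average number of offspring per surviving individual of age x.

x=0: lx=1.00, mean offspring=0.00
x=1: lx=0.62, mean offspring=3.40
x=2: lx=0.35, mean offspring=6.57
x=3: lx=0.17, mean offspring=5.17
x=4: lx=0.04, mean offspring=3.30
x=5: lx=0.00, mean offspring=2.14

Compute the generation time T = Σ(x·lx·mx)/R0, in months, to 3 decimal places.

1.822

lx·mx: 0, 2.108, 2.2995, 0.8789, 0.132, 0 → R0 = 5.4184
x·lx·mx: 0, 2.108, 4.599, 2.6367, 0.528, 0 → Σ = 9.8717
T = 9.8717 / 5.4184 = 1.821885… → 1.822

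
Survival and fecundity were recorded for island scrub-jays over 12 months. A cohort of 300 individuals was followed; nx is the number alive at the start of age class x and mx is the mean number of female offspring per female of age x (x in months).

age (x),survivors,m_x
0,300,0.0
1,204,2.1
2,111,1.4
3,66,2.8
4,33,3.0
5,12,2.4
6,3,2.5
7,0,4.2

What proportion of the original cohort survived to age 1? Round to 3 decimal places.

0.680

l_1 = n_1/n_0 = 204/300 = 0.68 → 0.680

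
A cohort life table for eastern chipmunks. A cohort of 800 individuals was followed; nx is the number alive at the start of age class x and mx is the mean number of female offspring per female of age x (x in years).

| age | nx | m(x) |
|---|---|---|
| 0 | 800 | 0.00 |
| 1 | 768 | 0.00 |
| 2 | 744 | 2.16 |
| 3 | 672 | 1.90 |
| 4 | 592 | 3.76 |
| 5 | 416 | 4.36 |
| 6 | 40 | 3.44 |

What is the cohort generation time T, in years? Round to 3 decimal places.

3.660

lx = nx/n0 = nx/800: 1, 0.96, 0.93, 0.84, 0.74, 0.52, 0.05
lx·mx: 0, 0, 2.0088, 1.596, 2.7824, 2.2672, 0.172 → R0 = 8.8264
x·lx·mx: 0, 0, 4.0176, 4.788, 11.1296, 11.336, 1.032 → Σ = 32.3032
T = 32.3032 / 8.8264 = 3.659839… → 3.660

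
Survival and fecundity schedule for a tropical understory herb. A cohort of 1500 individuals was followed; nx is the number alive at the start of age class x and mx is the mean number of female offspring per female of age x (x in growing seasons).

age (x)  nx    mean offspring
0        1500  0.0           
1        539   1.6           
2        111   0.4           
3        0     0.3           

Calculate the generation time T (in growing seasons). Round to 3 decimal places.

1.049

lx = nx/n0 = nx/1500: 1, 0.35933…, 0.074, 0
lx·mx: 0, 0.574933…, 0.0296, 0 → R0 = 0.604533…
x·lx·mx: 0, 0.574933…, 0.0592, 0 → Σ = 0.634133…
T = 0.634133… / 0.604533… = 1.048963… → 1.049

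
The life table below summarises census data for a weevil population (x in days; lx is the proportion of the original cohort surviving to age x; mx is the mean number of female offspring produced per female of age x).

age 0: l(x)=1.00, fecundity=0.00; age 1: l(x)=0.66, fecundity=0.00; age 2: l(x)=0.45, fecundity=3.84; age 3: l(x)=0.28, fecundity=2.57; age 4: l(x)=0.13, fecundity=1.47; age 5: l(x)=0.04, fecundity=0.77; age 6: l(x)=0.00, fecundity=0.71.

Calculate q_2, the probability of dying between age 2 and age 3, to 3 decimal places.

q_2 = (l_2 − l_3) / l_2 = (0.45 − 0.28) / 0.45
     = 0.17 / 0.45 = 0.377778… → 0.378

0.378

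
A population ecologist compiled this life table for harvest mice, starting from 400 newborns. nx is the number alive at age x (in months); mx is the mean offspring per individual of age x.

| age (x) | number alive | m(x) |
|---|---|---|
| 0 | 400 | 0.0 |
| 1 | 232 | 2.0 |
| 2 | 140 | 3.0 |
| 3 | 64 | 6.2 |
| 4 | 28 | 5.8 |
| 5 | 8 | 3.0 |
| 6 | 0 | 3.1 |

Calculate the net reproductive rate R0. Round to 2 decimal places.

3.67

lx = nx/n0 = nx/400: 1, 0.58, 0.35, 0.16, 0.07, 0.02, 0
lx·mx by age: 0, 1.16, 1.05, 0.992, 0.406, 0.06, 0
R0 = Σ lx·mx = 3.668 → 3.67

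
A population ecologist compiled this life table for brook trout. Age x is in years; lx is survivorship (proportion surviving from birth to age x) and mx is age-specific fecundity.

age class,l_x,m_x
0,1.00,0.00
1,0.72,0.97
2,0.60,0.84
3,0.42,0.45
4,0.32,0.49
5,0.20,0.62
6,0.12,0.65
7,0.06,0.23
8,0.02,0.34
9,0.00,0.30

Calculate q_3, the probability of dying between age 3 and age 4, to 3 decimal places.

0.238

q_3 = (l_3 − l_4) / l_3 = (0.42 − 0.32) / 0.42
     = 0.1 / 0.42 = 0.238095… → 0.238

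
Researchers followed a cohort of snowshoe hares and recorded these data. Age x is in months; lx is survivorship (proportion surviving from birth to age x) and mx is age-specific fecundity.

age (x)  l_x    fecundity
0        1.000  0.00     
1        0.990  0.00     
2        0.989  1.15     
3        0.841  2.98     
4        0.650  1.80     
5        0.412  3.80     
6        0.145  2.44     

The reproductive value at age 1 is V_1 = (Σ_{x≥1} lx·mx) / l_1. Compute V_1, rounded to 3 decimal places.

lx·mx for x ≥ 1: 0, 1.13735, 2.50618, 1.17, 1.5656, 0.3538 → sum = 6.73293
V_1 = 6.73293 / l_1 = 6.73293 / 0.99 = 6.800939… → 6.801

6.801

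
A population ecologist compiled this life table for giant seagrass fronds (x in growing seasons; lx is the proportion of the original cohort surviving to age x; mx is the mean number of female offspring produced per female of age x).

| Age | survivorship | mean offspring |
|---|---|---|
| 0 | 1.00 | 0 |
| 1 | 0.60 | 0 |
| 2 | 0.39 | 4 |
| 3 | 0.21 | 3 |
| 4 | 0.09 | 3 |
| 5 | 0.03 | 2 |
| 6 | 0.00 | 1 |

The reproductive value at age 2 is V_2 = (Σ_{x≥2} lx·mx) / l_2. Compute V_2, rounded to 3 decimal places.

6.462

lx·mx for x ≥ 2: 1.56, 0.63, 0.27, 0.06, 0 → sum = 2.52
V_2 = 2.52 / l_2 = 2.52 / 0.39 = 6.461538… → 6.462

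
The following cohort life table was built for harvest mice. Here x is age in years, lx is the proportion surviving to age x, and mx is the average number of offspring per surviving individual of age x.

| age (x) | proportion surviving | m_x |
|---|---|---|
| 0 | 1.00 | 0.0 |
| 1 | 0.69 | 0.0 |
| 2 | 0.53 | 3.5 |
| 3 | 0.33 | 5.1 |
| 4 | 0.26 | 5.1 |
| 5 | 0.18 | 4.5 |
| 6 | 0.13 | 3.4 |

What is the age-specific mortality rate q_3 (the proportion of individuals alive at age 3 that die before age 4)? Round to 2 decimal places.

q_3 = (l_3 − l_4) / l_3 = (0.33 − 0.26) / 0.33
     = 0.07 / 0.33 = 0.212121… → 0.21

0.21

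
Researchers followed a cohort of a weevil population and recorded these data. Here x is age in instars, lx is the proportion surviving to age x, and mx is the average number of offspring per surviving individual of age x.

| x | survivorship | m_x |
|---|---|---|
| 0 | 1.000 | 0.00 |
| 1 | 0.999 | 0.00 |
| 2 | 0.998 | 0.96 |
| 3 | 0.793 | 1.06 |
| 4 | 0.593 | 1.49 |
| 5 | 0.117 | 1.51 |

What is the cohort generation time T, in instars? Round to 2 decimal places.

lx·mx: 0, 0, 0.95808, 0.84058, 0.88357, 0.17667 → R0 = 2.8589
x·lx·mx: 0, 0, 1.91616, 2.52174, 3.53428, 0.88335 → Σ = 8.85553
T = 8.85553 / 2.8589 = 3.097531… → 3.10

3.10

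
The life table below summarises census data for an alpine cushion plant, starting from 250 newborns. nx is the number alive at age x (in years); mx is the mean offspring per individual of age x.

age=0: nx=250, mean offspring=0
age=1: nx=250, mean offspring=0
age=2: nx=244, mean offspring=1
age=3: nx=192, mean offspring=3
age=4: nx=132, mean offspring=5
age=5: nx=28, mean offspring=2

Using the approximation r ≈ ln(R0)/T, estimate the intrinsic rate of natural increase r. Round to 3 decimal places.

lx = nx/n0 = nx/250: 1, 1, 0.976, 0.768, 0.528, 0.112
R0 = Σ lx·mx = 0 + 0 + 0.976 + 2.304 + 2.64 + 0.224 = 6.144
Σ x·lx·mx = 20.544; T = 20.544/6.144 = 3.34375
r ≈ ln(R0)/T = ln(6.144)/3.34375 = 0.54295… → 0.543

0.543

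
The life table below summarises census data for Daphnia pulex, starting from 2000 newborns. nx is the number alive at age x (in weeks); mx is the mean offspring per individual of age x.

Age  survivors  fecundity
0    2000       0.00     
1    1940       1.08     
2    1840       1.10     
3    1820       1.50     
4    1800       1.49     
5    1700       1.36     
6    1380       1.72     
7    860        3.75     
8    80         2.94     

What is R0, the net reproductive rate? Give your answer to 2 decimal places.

8.84

lx = nx/n0 = nx/2000: 1, 0.97, 0.92, 0.91, 0.9, 0.85, 0.69, 0.43, 0.04
lx·mx by age: 0, 1.0476, 1.012, 1.365, 1.341, 1.156, 1.1868, 1.6125, 0.1176
R0 = Σ lx·mx = 8.8385 → 8.84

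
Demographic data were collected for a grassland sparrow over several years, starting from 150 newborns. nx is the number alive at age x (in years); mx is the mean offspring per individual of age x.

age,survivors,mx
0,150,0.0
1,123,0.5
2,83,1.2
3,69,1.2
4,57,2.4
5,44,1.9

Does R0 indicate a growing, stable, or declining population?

growing

lx = nx/n0 = nx/150: 1, 0.82, 0.55333…, 0.46, 0.38, 0.29333…
R0 = Σ lx·mx = 0 + 0.41 + 0.664… + 0.552 + 0.912 + 0.557333… = 3.095333…
R0 > 1, so the population is growing.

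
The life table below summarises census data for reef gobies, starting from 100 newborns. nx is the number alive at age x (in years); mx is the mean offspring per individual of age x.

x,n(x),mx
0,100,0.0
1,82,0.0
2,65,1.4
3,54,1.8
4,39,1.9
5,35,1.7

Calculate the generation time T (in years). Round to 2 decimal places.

lx = nx/n0 = nx/100: 1, 0.82, 0.65, 0.54, 0.39, 0.35
lx·mx: 0, 0, 0.91, 0.972, 0.741, 0.595 → R0 = 3.218
x·lx·mx: 0, 0, 1.82, 2.916, 2.964, 2.975 → Σ = 10.675
T = 10.675 / 3.218 = 3.317278… → 3.32

3.32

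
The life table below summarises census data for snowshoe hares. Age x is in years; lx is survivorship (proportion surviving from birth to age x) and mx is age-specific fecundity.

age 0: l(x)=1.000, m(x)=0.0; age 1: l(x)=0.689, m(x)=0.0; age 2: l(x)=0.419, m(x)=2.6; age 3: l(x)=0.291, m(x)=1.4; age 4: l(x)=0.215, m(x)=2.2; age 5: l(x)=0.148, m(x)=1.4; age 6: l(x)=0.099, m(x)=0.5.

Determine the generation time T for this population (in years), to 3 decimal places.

2.976

lx·mx: 0, 0, 1.0894, 0.4074, 0.473, 0.2072, 0.0495 → R0 = 2.2265
x·lx·mx: 0, 0, 2.1788, 1.2222, 1.892, 1.036, 0.297 → Σ = 6.626
T = 6.626 / 2.2265 = 2.975971… → 2.976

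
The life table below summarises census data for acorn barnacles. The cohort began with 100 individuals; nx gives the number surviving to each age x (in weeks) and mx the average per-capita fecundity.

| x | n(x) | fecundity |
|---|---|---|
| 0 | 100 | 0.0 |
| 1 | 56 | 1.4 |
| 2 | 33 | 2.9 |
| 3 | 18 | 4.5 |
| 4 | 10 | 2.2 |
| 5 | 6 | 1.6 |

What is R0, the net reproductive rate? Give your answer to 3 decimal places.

lx = nx/n0 = nx/100: 1, 0.56, 0.33, 0.18, 0.1, 0.06
lx·mx by age: 0, 0.784, 0.957, 0.81, 0.22, 0.096
R0 = Σ lx·mx = 2.867 → 2.867

2.867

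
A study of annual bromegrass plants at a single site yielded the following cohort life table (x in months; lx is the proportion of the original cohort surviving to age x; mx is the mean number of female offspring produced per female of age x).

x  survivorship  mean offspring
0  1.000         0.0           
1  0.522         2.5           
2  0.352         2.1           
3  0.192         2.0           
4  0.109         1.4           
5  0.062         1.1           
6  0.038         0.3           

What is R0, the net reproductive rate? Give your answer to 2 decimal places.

lx·mx by age: 0, 1.305, 0.7392, 0.384, 0.1526, 0.0682, 0.0114
R0 = Σ lx·mx = 2.6604 → 2.66

2.66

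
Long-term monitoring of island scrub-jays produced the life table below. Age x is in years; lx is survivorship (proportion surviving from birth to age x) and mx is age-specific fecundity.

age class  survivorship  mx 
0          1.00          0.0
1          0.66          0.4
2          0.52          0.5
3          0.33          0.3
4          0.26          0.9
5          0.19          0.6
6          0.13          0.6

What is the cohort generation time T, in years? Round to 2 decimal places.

lx·mx: 0, 0.264, 0.26, 0.099, 0.234, 0.114, 0.078 → R0 = 1.049
x·lx·mx: 0, 0.264, 0.52, 0.297, 0.936, 0.57, 0.468 → Σ = 3.055
T = 3.055 / 1.049 = 2.912297… → 2.91

2.91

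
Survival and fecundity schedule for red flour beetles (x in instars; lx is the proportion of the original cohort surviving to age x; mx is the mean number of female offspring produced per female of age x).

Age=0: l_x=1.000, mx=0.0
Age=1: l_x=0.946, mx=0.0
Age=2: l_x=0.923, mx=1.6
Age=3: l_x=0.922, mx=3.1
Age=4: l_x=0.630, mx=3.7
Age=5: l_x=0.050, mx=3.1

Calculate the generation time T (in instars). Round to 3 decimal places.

lx·mx: 0, 0, 1.4768, 2.8582, 2.331, 0.155 → R0 = 6.821
x·lx·mx: 0, 0, 2.9536, 8.5746, 9.324, 0.775 → Σ = 21.6272
T = 21.6272 / 6.821 = 3.170679… → 3.171

3.171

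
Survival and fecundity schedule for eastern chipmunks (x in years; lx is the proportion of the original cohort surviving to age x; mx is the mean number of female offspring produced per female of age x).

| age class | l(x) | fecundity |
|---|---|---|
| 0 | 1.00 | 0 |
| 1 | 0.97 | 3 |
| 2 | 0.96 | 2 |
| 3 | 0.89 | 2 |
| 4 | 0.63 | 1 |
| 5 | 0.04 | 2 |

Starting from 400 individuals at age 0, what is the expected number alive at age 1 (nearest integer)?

Expected survivors = N0 · l_1 = 400 × 0.97 = 388 → 388

388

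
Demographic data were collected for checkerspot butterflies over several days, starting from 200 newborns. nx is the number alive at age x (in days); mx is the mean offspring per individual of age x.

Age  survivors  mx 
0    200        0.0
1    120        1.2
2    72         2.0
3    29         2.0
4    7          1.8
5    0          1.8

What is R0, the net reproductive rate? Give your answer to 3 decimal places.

1.793

lx = nx/n0 = nx/200: 1, 0.6, 0.36, 0.145, 0.035, 0
lx·mx by age: 0, 0.72, 0.72, 0.29, 0.063, 0
R0 = Σ lx·mx = 1.793 → 1.793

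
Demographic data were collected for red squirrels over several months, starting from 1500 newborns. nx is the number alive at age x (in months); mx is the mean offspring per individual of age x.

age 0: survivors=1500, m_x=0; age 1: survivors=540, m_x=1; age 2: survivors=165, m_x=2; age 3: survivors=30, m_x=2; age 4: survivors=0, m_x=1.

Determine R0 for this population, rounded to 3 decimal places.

lx = nx/n0 = nx/1500: 1, 0.36, 0.11, 0.02, 0
lx·mx by age: 0, 0.36, 0.22, 0.04, 0
R0 = Σ lx·mx = 0.62 → 0.620

0.620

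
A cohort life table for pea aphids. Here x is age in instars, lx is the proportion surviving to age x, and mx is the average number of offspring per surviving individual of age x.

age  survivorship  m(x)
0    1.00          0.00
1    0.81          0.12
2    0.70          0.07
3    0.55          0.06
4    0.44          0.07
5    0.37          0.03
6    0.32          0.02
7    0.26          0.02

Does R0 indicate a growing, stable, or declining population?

declining

R0 = Σ lx·mx = 0 + 0.0972 + 0.049 + 0.033 + 0.0308 + 0.0111 + 0.0064 + 0.0052 = 0.2327
R0 < 1, so the population is declining.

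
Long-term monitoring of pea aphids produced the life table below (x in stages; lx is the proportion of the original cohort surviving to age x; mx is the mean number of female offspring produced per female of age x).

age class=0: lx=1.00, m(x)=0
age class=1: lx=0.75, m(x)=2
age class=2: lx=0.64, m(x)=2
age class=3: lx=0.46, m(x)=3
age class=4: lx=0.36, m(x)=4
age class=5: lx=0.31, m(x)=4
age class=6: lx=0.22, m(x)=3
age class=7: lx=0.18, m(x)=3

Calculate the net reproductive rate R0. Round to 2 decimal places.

8.04

lx·mx by age: 0, 1.5, 1.28, 1.38, 1.44, 1.24, 0.66, 0.54
R0 = Σ lx·mx = 8.04 → 8.04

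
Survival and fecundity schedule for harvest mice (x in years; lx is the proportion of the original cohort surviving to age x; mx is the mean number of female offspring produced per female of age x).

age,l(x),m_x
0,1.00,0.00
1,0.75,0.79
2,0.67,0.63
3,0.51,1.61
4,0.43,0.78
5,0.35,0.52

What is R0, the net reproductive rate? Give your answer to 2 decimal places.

2.35

lx·mx by age: 0, 0.5925, 0.4221, 0.8211, 0.3354, 0.182
R0 = Σ lx·mx = 2.3531 → 2.35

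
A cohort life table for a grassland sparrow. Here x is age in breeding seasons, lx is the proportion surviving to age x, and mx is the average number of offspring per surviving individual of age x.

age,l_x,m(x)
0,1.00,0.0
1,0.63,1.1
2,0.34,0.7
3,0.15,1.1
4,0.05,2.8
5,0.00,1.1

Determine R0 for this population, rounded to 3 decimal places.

1.236

lx·mx by age: 0, 0.693, 0.238, 0.165, 0.14, 0
R0 = Σ lx·mx = 1.236 → 1.236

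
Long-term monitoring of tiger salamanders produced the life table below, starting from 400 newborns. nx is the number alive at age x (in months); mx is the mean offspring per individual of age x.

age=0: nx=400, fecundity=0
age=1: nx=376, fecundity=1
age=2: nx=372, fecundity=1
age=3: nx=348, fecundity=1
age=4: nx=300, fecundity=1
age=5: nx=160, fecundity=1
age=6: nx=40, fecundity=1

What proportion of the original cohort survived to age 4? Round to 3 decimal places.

l_4 = n_4/n_0 = 300/400 = 0.75 → 0.750

0.750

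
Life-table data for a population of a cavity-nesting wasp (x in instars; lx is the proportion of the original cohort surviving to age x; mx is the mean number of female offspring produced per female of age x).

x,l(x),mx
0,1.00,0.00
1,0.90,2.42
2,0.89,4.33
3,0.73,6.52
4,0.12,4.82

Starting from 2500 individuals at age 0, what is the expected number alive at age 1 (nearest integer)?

2250

Expected survivors = N0 · l_1 = 2500 × 0.90 = 2250 → 2250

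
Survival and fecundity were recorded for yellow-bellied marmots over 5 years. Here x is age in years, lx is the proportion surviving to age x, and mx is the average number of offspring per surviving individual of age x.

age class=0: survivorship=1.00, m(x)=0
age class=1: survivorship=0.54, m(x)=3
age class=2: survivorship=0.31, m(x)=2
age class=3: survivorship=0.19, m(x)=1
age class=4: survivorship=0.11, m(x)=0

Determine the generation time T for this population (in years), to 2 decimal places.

lx·mx: 0, 1.62, 0.62, 0.19, 0 → R0 = 2.43
x·lx·mx: 0, 1.62, 1.24, 0.57, 0 → Σ = 3.43
T = 3.43 / 2.43 = 1.411523… → 1.41

1.41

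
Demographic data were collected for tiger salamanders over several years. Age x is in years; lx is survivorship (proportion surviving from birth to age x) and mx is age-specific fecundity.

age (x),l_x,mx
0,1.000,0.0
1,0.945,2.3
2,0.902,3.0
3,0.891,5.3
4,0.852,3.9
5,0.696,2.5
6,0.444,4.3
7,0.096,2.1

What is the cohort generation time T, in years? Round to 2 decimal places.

lx·mx: 0, 2.1735, 2.706, 4.7223, 3.3228, 1.74, 1.9092, 0.2016 → R0 = 16.7754
x·lx·mx: 0, 2.1735, 5.412, 14.1669, 13.2912, 8.7, 11.4552, 1.4112 → Σ = 56.61
T = 56.61 / 16.7754 = 3.374584… → 3.37

3.37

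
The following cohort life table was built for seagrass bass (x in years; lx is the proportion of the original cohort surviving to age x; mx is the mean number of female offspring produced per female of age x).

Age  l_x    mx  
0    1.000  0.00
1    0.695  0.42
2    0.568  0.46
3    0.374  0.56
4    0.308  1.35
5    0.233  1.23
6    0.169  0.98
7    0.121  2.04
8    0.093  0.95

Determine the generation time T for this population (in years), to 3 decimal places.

4.053

lx·mx: 0, 0.2919, 0.26128, 0.20944, 0.4158, 0.28659, 0.16562, 0.24684, 0.08835 → R0 = 1.96582
x·lx·mx: 0, 0.2919, 0.52256, 0.62832, 1.6632, 1.43295, 0.99372, 1.72788, 0.7068 → Σ = 7.96733
T = 7.96733 / 1.96582 = 4.05293… → 4.053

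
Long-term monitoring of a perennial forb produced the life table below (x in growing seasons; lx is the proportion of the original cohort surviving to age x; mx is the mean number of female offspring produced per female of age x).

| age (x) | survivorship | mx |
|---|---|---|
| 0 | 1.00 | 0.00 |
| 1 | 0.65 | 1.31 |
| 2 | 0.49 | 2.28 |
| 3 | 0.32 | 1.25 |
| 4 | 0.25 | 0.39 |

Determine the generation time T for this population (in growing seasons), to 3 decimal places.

1.896

lx·mx: 0, 0.8515, 1.1172, 0.4, 0.0975 → R0 = 2.4662
x·lx·mx: 0, 0.8515, 2.2344, 1.2, 0.39 → Σ = 4.6759
T = 4.6759 / 2.4662 = 1.895994… → 1.896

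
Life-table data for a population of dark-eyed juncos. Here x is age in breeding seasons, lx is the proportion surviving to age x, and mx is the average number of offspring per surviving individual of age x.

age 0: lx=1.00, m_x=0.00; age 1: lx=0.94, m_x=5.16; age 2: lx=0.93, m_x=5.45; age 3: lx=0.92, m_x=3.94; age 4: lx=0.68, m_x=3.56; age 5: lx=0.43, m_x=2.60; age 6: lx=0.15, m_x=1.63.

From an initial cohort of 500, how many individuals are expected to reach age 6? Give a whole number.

75

Expected survivors = N0 · l_6 = 500 × 0.15 = 75 → 75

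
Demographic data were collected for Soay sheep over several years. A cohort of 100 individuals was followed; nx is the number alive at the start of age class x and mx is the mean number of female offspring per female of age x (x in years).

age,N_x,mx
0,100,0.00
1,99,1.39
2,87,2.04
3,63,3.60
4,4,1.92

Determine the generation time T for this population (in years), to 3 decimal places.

2.190

lx = nx/n0 = nx/100: 1, 0.99, 0.87, 0.63, 0.04
lx·mx: 0, 1.3761, 1.7748, 2.268, 0.0768 → R0 = 5.4957
x·lx·mx: 0, 1.3761, 3.5496, 6.804, 0.3072 → Σ = 12.0369
T = 12.0369 / 5.4957 = 2.19024… → 2.190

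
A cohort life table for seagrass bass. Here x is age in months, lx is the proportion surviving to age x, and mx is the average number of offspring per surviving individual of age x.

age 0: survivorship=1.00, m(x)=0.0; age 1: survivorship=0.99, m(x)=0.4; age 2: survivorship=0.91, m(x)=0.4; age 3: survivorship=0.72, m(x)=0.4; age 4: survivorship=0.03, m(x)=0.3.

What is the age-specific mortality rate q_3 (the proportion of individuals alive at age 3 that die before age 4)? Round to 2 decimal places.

q_3 = (l_3 − l_4) / l_3 = (0.72 − 0.03) / 0.72
     = 0.69 / 0.72 = 0.958333… → 0.96

0.96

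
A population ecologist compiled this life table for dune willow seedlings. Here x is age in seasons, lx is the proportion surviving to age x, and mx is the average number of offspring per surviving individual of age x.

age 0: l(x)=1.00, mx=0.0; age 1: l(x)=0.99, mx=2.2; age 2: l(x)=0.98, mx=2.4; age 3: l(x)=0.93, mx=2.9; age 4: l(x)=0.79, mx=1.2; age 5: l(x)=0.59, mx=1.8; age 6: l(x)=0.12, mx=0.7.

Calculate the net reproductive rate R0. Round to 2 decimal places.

9.32

lx·mx by age: 0, 2.178, 2.352, 2.697, 0.948, 1.062, 0.084
R0 = Σ lx·mx = 9.321 → 9.32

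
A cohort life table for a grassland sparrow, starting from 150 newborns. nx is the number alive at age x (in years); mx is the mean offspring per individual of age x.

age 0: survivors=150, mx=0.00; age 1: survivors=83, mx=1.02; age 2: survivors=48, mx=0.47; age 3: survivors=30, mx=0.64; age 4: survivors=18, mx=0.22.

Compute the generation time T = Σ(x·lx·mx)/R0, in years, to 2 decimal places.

1.56

lx = nx/n0 = nx/150: 1, 0.55333…, 0.32, 0.2, 0.12
lx·mx: 0, 0.5644…, 0.1504, 0.128, 0.0264 → R0 = 0.8692…
x·lx·mx: 0, 0.5644…, 0.3008, 0.384, 0.1056 → Σ = 1.3548…
T = 1.3548… / 0.8692… = 1.558675… → 1.56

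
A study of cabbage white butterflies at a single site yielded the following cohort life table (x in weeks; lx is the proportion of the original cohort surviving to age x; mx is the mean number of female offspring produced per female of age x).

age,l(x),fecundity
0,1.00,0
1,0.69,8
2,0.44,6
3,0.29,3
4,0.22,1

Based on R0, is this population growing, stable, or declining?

growing

R0 = Σ lx·mx = 0 + 5.52 + 2.64 + 0.87 + 0.22 = 9.25
R0 > 1, so the population is growing.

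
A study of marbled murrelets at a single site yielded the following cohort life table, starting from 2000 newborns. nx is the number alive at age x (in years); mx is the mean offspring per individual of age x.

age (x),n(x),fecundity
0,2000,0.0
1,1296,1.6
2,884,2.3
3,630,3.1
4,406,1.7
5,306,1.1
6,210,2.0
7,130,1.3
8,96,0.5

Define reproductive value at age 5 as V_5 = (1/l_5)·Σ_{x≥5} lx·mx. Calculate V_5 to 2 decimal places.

lx = nx/n0 = nx/2000: 1, 0.648, 0.442, 0.315, 0.203, 0.153, 0.105, 0.065, 0.048
lx·mx for x ≥ 5: 0.1683, 0.21, 0.0845, 0.024 → sum = 0.4868
V_5 = 0.4868 / l_5 = 0.4868 / 0.153 = 3.181699… → 3.18

3.18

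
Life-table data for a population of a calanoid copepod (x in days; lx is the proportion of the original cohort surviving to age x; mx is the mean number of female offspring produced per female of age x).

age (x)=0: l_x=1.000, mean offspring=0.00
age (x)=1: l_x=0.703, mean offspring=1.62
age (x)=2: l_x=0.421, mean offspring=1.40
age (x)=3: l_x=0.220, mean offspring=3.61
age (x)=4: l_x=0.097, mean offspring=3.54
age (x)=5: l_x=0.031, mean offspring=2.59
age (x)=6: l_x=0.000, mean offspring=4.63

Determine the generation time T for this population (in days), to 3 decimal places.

lx·mx: 0, 1.13886, 0.5894, 0.7942, 0.34338, 0.08029, 0 → R0 = 2.94613
x·lx·mx: 0, 1.13886, 1.1788, 2.3826, 1.37352, 0.40145, 0 → Σ = 6.47523
T = 6.47523 / 2.94613 = 2.197877… → 2.198

2.198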